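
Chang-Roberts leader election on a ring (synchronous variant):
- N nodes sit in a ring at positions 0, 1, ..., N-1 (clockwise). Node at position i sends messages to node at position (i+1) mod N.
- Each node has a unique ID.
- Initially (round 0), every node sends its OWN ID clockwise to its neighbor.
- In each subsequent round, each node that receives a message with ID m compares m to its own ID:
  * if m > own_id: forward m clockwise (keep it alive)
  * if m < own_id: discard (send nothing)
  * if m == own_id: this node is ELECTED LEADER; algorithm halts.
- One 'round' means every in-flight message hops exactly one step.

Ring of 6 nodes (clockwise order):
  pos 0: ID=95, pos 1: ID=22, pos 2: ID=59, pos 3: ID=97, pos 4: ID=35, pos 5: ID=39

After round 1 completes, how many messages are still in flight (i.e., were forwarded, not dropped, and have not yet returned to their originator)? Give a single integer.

Answer: 2

Derivation:
Round 1: pos1(id22) recv 95: fwd; pos2(id59) recv 22: drop; pos3(id97) recv 59: drop; pos4(id35) recv 97: fwd; pos5(id39) recv 35: drop; pos0(id95) recv 39: drop
After round 1: 2 messages still in flight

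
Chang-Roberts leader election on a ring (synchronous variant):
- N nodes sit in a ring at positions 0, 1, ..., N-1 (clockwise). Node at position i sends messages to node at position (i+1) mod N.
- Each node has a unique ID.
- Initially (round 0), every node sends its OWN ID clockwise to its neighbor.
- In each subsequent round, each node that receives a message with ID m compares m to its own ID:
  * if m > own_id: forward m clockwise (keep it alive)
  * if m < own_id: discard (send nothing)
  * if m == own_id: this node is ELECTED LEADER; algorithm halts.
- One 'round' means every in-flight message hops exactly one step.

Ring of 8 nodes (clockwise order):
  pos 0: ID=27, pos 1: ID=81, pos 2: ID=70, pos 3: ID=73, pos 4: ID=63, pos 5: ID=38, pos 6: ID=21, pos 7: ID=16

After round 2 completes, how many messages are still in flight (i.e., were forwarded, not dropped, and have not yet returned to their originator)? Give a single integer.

Round 1: pos1(id81) recv 27: drop; pos2(id70) recv 81: fwd; pos3(id73) recv 70: drop; pos4(id63) recv 73: fwd; pos5(id38) recv 63: fwd; pos6(id21) recv 38: fwd; pos7(id16) recv 21: fwd; pos0(id27) recv 16: drop
Round 2: pos3(id73) recv 81: fwd; pos5(id38) recv 73: fwd; pos6(id21) recv 63: fwd; pos7(id16) recv 38: fwd; pos0(id27) recv 21: drop
After round 2: 4 messages still in flight

Answer: 4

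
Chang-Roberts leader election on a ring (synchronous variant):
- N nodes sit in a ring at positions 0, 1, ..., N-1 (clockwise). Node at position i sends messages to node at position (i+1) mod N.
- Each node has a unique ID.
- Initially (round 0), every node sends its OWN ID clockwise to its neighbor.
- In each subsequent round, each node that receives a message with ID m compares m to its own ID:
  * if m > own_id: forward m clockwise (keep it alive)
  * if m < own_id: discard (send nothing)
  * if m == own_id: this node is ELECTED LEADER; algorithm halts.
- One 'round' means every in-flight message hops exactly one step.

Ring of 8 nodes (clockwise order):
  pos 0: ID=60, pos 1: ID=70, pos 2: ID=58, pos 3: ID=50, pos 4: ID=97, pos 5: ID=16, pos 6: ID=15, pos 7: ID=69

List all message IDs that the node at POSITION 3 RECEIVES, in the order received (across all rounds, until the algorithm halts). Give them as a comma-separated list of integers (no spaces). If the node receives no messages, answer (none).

Round 1: pos1(id70) recv 60: drop; pos2(id58) recv 70: fwd; pos3(id50) recv 58: fwd; pos4(id97) recv 50: drop; pos5(id16) recv 97: fwd; pos6(id15) recv 16: fwd; pos7(id69) recv 15: drop; pos0(id60) recv 69: fwd
Round 2: pos3(id50) recv 70: fwd; pos4(id97) recv 58: drop; pos6(id15) recv 97: fwd; pos7(id69) recv 16: drop; pos1(id70) recv 69: drop
Round 3: pos4(id97) recv 70: drop; pos7(id69) recv 97: fwd
Round 4: pos0(id60) recv 97: fwd
Round 5: pos1(id70) recv 97: fwd
Round 6: pos2(id58) recv 97: fwd
Round 7: pos3(id50) recv 97: fwd
Round 8: pos4(id97) recv 97: ELECTED

Answer: 58,70,97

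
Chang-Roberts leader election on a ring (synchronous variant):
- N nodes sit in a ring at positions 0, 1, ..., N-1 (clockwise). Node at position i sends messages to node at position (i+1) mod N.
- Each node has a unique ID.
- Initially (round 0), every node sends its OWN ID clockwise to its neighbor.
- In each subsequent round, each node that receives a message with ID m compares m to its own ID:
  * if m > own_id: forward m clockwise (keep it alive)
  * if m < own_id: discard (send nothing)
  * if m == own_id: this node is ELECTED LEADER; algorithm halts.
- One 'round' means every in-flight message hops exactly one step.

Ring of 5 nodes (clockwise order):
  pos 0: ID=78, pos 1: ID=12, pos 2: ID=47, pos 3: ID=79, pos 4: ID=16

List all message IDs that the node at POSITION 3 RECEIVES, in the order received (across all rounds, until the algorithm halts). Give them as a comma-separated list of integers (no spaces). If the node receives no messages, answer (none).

Round 1: pos1(id12) recv 78: fwd; pos2(id47) recv 12: drop; pos3(id79) recv 47: drop; pos4(id16) recv 79: fwd; pos0(id78) recv 16: drop
Round 2: pos2(id47) recv 78: fwd; pos0(id78) recv 79: fwd
Round 3: pos3(id79) recv 78: drop; pos1(id12) recv 79: fwd
Round 4: pos2(id47) recv 79: fwd
Round 5: pos3(id79) recv 79: ELECTED

Answer: 47,78,79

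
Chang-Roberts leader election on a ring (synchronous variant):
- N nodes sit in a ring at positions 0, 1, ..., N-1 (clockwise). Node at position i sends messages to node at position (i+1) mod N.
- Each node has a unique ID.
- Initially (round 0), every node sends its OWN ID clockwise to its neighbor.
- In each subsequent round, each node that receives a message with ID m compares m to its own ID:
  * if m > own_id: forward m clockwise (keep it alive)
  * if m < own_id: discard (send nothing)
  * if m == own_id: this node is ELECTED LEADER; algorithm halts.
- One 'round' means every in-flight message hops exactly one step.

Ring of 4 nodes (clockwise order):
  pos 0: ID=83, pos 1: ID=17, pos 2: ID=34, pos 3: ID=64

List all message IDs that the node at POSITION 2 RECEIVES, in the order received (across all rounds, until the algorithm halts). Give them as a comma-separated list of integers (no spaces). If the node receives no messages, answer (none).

Answer: 17,83

Derivation:
Round 1: pos1(id17) recv 83: fwd; pos2(id34) recv 17: drop; pos3(id64) recv 34: drop; pos0(id83) recv 64: drop
Round 2: pos2(id34) recv 83: fwd
Round 3: pos3(id64) recv 83: fwd
Round 4: pos0(id83) recv 83: ELECTED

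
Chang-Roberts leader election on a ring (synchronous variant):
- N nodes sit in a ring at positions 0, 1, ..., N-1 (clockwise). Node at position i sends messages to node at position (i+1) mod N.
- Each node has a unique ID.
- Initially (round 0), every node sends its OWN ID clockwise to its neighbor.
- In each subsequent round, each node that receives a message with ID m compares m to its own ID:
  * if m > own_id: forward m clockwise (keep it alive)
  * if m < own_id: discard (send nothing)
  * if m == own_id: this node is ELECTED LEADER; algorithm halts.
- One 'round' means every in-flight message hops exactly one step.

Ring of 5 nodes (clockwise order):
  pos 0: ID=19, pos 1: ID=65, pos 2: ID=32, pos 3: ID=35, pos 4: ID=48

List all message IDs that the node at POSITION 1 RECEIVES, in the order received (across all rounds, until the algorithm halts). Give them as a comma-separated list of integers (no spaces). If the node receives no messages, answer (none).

Round 1: pos1(id65) recv 19: drop; pos2(id32) recv 65: fwd; pos3(id35) recv 32: drop; pos4(id48) recv 35: drop; pos0(id19) recv 48: fwd
Round 2: pos3(id35) recv 65: fwd; pos1(id65) recv 48: drop
Round 3: pos4(id48) recv 65: fwd
Round 4: pos0(id19) recv 65: fwd
Round 5: pos1(id65) recv 65: ELECTED

Answer: 19,48,65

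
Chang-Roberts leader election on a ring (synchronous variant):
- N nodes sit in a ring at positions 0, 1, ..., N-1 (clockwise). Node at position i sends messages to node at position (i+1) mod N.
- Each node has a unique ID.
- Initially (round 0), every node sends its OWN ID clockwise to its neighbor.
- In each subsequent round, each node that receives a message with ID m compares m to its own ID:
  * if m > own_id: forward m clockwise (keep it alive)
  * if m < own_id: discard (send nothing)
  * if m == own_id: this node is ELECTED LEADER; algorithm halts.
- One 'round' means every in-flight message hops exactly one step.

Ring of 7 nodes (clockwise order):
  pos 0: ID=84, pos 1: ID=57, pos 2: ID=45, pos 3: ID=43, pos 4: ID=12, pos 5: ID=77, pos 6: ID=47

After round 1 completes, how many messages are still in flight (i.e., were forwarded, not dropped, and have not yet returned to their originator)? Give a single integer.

Round 1: pos1(id57) recv 84: fwd; pos2(id45) recv 57: fwd; pos3(id43) recv 45: fwd; pos4(id12) recv 43: fwd; pos5(id77) recv 12: drop; pos6(id47) recv 77: fwd; pos0(id84) recv 47: drop
After round 1: 5 messages still in flight

Answer: 5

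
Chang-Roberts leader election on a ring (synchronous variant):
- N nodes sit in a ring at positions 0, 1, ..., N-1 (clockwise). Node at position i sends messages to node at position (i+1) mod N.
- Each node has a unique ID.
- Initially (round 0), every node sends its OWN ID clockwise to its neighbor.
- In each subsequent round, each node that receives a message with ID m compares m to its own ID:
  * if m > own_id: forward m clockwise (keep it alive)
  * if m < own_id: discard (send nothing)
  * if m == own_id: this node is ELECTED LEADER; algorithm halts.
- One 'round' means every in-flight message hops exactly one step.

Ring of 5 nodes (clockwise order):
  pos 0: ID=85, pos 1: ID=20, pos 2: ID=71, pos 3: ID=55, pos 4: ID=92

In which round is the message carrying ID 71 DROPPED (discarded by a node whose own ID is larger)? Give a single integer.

Answer: 2

Derivation:
Round 1: pos1(id20) recv 85: fwd; pos2(id71) recv 20: drop; pos3(id55) recv 71: fwd; pos4(id92) recv 55: drop; pos0(id85) recv 92: fwd
Round 2: pos2(id71) recv 85: fwd; pos4(id92) recv 71: drop; pos1(id20) recv 92: fwd
Round 3: pos3(id55) recv 85: fwd; pos2(id71) recv 92: fwd
Round 4: pos4(id92) recv 85: drop; pos3(id55) recv 92: fwd
Round 5: pos4(id92) recv 92: ELECTED
Message ID 71 originates at pos 2; dropped at pos 4 in round 2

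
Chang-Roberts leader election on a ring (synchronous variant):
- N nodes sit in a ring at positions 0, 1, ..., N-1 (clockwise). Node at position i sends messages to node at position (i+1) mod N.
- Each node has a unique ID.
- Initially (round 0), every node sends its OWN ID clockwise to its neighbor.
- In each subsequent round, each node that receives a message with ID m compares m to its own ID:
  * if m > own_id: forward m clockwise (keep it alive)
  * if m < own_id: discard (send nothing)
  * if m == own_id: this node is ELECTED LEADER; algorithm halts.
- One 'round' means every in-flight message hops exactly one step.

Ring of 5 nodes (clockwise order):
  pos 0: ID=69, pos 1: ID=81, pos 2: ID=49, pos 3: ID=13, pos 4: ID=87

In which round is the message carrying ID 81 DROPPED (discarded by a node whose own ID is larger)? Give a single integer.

Answer: 3

Derivation:
Round 1: pos1(id81) recv 69: drop; pos2(id49) recv 81: fwd; pos3(id13) recv 49: fwd; pos4(id87) recv 13: drop; pos0(id69) recv 87: fwd
Round 2: pos3(id13) recv 81: fwd; pos4(id87) recv 49: drop; pos1(id81) recv 87: fwd
Round 3: pos4(id87) recv 81: drop; pos2(id49) recv 87: fwd
Round 4: pos3(id13) recv 87: fwd
Round 5: pos4(id87) recv 87: ELECTED
Message ID 81 originates at pos 1; dropped at pos 4 in round 3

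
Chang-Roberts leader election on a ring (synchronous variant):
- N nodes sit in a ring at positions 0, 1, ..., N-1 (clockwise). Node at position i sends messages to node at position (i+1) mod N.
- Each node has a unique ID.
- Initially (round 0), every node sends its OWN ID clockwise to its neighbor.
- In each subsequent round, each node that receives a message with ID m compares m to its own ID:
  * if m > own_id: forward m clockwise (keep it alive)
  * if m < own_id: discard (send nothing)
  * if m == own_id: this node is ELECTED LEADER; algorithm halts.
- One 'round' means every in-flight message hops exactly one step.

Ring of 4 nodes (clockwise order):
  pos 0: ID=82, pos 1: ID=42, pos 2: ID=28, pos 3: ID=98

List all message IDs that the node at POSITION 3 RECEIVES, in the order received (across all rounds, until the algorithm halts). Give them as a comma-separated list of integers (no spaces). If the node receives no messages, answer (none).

Answer: 28,42,82,98

Derivation:
Round 1: pos1(id42) recv 82: fwd; pos2(id28) recv 42: fwd; pos3(id98) recv 28: drop; pos0(id82) recv 98: fwd
Round 2: pos2(id28) recv 82: fwd; pos3(id98) recv 42: drop; pos1(id42) recv 98: fwd
Round 3: pos3(id98) recv 82: drop; pos2(id28) recv 98: fwd
Round 4: pos3(id98) recv 98: ELECTED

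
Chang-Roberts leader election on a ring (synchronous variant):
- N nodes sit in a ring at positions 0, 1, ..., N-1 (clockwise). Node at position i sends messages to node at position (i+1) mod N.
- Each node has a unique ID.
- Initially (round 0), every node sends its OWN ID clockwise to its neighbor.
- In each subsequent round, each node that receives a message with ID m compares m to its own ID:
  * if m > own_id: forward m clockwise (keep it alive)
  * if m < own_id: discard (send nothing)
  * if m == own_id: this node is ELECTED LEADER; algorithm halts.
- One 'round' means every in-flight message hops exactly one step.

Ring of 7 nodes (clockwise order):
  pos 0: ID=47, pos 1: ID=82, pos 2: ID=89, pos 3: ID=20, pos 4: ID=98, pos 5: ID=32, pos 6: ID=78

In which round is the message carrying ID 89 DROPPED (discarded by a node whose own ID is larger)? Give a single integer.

Round 1: pos1(id82) recv 47: drop; pos2(id89) recv 82: drop; pos3(id20) recv 89: fwd; pos4(id98) recv 20: drop; pos5(id32) recv 98: fwd; pos6(id78) recv 32: drop; pos0(id47) recv 78: fwd
Round 2: pos4(id98) recv 89: drop; pos6(id78) recv 98: fwd; pos1(id82) recv 78: drop
Round 3: pos0(id47) recv 98: fwd
Round 4: pos1(id82) recv 98: fwd
Round 5: pos2(id89) recv 98: fwd
Round 6: pos3(id20) recv 98: fwd
Round 7: pos4(id98) recv 98: ELECTED
Message ID 89 originates at pos 2; dropped at pos 4 in round 2

Answer: 2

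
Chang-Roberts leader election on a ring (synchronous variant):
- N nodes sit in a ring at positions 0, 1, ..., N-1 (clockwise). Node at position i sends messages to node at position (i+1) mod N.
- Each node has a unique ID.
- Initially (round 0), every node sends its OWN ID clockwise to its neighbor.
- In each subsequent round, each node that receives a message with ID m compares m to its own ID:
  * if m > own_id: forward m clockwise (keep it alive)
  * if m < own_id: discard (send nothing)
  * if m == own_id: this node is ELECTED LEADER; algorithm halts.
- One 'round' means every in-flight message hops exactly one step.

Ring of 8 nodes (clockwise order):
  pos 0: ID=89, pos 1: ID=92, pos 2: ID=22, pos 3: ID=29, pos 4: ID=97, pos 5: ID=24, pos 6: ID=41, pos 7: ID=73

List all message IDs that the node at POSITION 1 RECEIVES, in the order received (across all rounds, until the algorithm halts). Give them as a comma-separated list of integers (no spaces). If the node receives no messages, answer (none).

Answer: 89,97

Derivation:
Round 1: pos1(id92) recv 89: drop; pos2(id22) recv 92: fwd; pos3(id29) recv 22: drop; pos4(id97) recv 29: drop; pos5(id24) recv 97: fwd; pos6(id41) recv 24: drop; pos7(id73) recv 41: drop; pos0(id89) recv 73: drop
Round 2: pos3(id29) recv 92: fwd; pos6(id41) recv 97: fwd
Round 3: pos4(id97) recv 92: drop; pos7(id73) recv 97: fwd
Round 4: pos0(id89) recv 97: fwd
Round 5: pos1(id92) recv 97: fwd
Round 6: pos2(id22) recv 97: fwd
Round 7: pos3(id29) recv 97: fwd
Round 8: pos4(id97) recv 97: ELECTED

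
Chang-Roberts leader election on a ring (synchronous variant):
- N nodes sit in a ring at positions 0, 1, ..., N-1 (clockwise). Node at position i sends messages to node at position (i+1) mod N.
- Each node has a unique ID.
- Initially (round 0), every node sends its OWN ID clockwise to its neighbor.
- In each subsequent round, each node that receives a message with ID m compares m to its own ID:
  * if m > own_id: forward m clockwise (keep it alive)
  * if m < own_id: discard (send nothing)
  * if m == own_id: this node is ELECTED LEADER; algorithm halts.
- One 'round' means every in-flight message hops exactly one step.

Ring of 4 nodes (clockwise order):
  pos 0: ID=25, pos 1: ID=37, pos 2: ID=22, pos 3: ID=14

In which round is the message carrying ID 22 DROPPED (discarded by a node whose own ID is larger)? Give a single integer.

Answer: 2

Derivation:
Round 1: pos1(id37) recv 25: drop; pos2(id22) recv 37: fwd; pos3(id14) recv 22: fwd; pos0(id25) recv 14: drop
Round 2: pos3(id14) recv 37: fwd; pos0(id25) recv 22: drop
Round 3: pos0(id25) recv 37: fwd
Round 4: pos1(id37) recv 37: ELECTED
Message ID 22 originates at pos 2; dropped at pos 0 in round 2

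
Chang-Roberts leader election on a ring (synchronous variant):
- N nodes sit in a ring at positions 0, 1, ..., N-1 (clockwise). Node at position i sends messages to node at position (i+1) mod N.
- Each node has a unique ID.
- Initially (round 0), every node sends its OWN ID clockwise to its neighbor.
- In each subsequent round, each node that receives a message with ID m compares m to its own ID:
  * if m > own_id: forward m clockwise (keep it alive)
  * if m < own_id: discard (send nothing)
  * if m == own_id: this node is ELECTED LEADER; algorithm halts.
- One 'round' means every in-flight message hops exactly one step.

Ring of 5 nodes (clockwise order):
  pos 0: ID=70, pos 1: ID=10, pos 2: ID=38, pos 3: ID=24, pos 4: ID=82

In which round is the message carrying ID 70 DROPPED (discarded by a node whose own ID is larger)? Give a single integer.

Answer: 4

Derivation:
Round 1: pos1(id10) recv 70: fwd; pos2(id38) recv 10: drop; pos3(id24) recv 38: fwd; pos4(id82) recv 24: drop; pos0(id70) recv 82: fwd
Round 2: pos2(id38) recv 70: fwd; pos4(id82) recv 38: drop; pos1(id10) recv 82: fwd
Round 3: pos3(id24) recv 70: fwd; pos2(id38) recv 82: fwd
Round 4: pos4(id82) recv 70: drop; pos3(id24) recv 82: fwd
Round 5: pos4(id82) recv 82: ELECTED
Message ID 70 originates at pos 0; dropped at pos 4 in round 4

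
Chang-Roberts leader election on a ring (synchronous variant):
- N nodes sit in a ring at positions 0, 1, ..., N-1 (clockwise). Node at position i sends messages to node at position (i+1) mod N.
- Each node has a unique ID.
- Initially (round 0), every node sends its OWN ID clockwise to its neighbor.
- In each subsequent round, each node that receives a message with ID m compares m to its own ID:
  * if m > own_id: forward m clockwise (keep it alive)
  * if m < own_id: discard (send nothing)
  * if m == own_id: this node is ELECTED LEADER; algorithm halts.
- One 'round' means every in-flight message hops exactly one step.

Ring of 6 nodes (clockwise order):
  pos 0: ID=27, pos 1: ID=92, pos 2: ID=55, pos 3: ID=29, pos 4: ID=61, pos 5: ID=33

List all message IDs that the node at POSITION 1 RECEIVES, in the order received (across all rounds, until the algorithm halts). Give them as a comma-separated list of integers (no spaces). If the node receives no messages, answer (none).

Round 1: pos1(id92) recv 27: drop; pos2(id55) recv 92: fwd; pos3(id29) recv 55: fwd; pos4(id61) recv 29: drop; pos5(id33) recv 61: fwd; pos0(id27) recv 33: fwd
Round 2: pos3(id29) recv 92: fwd; pos4(id61) recv 55: drop; pos0(id27) recv 61: fwd; pos1(id92) recv 33: drop
Round 3: pos4(id61) recv 92: fwd; pos1(id92) recv 61: drop
Round 4: pos5(id33) recv 92: fwd
Round 5: pos0(id27) recv 92: fwd
Round 6: pos1(id92) recv 92: ELECTED

Answer: 27,33,61,92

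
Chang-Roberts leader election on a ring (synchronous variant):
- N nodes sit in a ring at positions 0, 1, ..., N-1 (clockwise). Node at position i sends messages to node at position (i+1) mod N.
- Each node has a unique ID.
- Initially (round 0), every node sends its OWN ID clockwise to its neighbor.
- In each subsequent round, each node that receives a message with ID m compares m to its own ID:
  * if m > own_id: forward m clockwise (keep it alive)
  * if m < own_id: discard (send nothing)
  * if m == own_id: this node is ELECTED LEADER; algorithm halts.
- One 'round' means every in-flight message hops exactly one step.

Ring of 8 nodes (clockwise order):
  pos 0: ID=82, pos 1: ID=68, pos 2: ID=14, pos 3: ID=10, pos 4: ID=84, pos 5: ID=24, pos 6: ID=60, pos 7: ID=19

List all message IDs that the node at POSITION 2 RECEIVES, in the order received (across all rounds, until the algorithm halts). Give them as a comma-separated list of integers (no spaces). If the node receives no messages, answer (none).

Round 1: pos1(id68) recv 82: fwd; pos2(id14) recv 68: fwd; pos3(id10) recv 14: fwd; pos4(id84) recv 10: drop; pos5(id24) recv 84: fwd; pos6(id60) recv 24: drop; pos7(id19) recv 60: fwd; pos0(id82) recv 19: drop
Round 2: pos2(id14) recv 82: fwd; pos3(id10) recv 68: fwd; pos4(id84) recv 14: drop; pos6(id60) recv 84: fwd; pos0(id82) recv 60: drop
Round 3: pos3(id10) recv 82: fwd; pos4(id84) recv 68: drop; pos7(id19) recv 84: fwd
Round 4: pos4(id84) recv 82: drop; pos0(id82) recv 84: fwd
Round 5: pos1(id68) recv 84: fwd
Round 6: pos2(id14) recv 84: fwd
Round 7: pos3(id10) recv 84: fwd
Round 8: pos4(id84) recv 84: ELECTED

Answer: 68,82,84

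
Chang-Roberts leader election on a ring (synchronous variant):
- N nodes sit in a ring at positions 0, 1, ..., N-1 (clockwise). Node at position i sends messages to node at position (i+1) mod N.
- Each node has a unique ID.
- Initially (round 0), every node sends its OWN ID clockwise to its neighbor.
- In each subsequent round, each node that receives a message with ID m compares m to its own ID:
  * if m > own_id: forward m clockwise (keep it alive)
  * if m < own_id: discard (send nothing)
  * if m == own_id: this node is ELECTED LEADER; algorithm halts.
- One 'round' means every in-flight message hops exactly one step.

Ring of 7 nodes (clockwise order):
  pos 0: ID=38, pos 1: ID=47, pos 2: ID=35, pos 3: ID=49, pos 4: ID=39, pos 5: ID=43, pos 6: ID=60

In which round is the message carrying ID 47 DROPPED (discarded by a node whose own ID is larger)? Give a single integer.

Answer: 2

Derivation:
Round 1: pos1(id47) recv 38: drop; pos2(id35) recv 47: fwd; pos3(id49) recv 35: drop; pos4(id39) recv 49: fwd; pos5(id43) recv 39: drop; pos6(id60) recv 43: drop; pos0(id38) recv 60: fwd
Round 2: pos3(id49) recv 47: drop; pos5(id43) recv 49: fwd; pos1(id47) recv 60: fwd
Round 3: pos6(id60) recv 49: drop; pos2(id35) recv 60: fwd
Round 4: pos3(id49) recv 60: fwd
Round 5: pos4(id39) recv 60: fwd
Round 6: pos5(id43) recv 60: fwd
Round 7: pos6(id60) recv 60: ELECTED
Message ID 47 originates at pos 1; dropped at pos 3 in round 2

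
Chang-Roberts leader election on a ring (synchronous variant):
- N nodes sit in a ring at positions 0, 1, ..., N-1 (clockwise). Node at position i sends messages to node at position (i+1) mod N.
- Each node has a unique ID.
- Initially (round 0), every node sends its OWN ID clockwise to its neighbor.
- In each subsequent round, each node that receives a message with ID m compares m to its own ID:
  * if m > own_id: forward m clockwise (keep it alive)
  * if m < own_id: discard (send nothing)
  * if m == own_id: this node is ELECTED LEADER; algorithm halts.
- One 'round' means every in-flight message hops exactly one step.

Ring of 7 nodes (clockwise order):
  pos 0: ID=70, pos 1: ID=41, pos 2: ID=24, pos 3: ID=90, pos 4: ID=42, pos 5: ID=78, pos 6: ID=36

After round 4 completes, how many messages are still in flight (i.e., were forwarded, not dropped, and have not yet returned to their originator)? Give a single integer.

Answer: 2

Derivation:
Round 1: pos1(id41) recv 70: fwd; pos2(id24) recv 41: fwd; pos3(id90) recv 24: drop; pos4(id42) recv 90: fwd; pos5(id78) recv 42: drop; pos6(id36) recv 78: fwd; pos0(id70) recv 36: drop
Round 2: pos2(id24) recv 70: fwd; pos3(id90) recv 41: drop; pos5(id78) recv 90: fwd; pos0(id70) recv 78: fwd
Round 3: pos3(id90) recv 70: drop; pos6(id36) recv 90: fwd; pos1(id41) recv 78: fwd
Round 4: pos0(id70) recv 90: fwd; pos2(id24) recv 78: fwd
After round 4: 2 messages still in flight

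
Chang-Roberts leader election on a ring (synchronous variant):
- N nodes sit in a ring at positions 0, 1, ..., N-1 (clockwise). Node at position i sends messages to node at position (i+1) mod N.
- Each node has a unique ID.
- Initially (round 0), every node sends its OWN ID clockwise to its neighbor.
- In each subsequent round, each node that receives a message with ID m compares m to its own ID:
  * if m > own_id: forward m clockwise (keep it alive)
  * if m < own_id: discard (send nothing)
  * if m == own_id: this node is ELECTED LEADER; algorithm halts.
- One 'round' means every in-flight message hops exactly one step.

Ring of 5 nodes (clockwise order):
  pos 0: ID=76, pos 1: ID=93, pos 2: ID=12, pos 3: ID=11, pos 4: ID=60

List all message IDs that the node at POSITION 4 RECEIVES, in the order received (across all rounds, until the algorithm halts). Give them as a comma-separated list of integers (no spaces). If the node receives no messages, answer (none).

Answer: 11,12,93

Derivation:
Round 1: pos1(id93) recv 76: drop; pos2(id12) recv 93: fwd; pos3(id11) recv 12: fwd; pos4(id60) recv 11: drop; pos0(id76) recv 60: drop
Round 2: pos3(id11) recv 93: fwd; pos4(id60) recv 12: drop
Round 3: pos4(id60) recv 93: fwd
Round 4: pos0(id76) recv 93: fwd
Round 5: pos1(id93) recv 93: ELECTED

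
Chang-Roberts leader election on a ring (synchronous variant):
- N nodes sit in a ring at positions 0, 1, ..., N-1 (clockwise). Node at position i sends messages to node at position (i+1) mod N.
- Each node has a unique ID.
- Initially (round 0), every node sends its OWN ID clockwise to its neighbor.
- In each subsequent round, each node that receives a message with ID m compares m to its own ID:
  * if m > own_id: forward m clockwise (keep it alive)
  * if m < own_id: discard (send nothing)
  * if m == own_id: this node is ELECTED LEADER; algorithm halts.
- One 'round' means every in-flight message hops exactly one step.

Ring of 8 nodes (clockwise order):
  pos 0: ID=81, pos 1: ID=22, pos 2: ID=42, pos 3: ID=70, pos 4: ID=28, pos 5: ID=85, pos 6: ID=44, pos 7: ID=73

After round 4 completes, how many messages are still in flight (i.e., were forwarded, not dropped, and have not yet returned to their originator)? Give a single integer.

Answer: 2

Derivation:
Round 1: pos1(id22) recv 81: fwd; pos2(id42) recv 22: drop; pos3(id70) recv 42: drop; pos4(id28) recv 70: fwd; pos5(id85) recv 28: drop; pos6(id44) recv 85: fwd; pos7(id73) recv 44: drop; pos0(id81) recv 73: drop
Round 2: pos2(id42) recv 81: fwd; pos5(id85) recv 70: drop; pos7(id73) recv 85: fwd
Round 3: pos3(id70) recv 81: fwd; pos0(id81) recv 85: fwd
Round 4: pos4(id28) recv 81: fwd; pos1(id22) recv 85: fwd
After round 4: 2 messages still in flight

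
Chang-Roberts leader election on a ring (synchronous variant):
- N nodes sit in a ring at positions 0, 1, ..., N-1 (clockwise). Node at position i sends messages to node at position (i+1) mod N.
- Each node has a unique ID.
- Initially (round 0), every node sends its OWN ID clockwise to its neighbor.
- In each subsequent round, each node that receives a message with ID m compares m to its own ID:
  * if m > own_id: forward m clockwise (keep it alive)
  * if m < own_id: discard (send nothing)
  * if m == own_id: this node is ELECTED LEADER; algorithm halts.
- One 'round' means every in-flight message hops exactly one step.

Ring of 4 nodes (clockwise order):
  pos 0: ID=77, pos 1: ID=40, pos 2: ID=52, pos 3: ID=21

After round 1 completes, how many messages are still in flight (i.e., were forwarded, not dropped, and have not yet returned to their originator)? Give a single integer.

Round 1: pos1(id40) recv 77: fwd; pos2(id52) recv 40: drop; pos3(id21) recv 52: fwd; pos0(id77) recv 21: drop
After round 1: 2 messages still in flight

Answer: 2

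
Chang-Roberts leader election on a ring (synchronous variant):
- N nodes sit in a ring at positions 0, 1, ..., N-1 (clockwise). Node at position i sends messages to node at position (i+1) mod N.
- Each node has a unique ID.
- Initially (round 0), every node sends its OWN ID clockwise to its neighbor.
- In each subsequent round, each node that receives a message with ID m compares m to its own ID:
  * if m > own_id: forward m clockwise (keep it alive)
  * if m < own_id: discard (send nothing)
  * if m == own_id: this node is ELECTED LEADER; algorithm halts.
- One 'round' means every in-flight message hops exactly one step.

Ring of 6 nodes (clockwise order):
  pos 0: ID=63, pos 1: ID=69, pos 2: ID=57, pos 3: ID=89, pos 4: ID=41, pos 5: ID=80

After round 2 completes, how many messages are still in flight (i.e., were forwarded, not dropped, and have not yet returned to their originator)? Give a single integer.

Answer: 2

Derivation:
Round 1: pos1(id69) recv 63: drop; pos2(id57) recv 69: fwd; pos3(id89) recv 57: drop; pos4(id41) recv 89: fwd; pos5(id80) recv 41: drop; pos0(id63) recv 80: fwd
Round 2: pos3(id89) recv 69: drop; pos5(id80) recv 89: fwd; pos1(id69) recv 80: fwd
After round 2: 2 messages still in flight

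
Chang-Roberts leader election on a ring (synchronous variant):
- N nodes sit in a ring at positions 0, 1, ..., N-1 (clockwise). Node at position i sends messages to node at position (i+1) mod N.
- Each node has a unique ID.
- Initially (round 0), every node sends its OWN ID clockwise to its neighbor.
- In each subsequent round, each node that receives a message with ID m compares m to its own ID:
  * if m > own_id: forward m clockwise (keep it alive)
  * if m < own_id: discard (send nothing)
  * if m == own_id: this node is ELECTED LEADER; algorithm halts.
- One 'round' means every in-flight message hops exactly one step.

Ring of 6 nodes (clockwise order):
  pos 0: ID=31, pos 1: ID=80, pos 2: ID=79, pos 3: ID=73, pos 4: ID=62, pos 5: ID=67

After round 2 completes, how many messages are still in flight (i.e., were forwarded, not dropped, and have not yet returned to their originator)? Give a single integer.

Round 1: pos1(id80) recv 31: drop; pos2(id79) recv 80: fwd; pos3(id73) recv 79: fwd; pos4(id62) recv 73: fwd; pos5(id67) recv 62: drop; pos0(id31) recv 67: fwd
Round 2: pos3(id73) recv 80: fwd; pos4(id62) recv 79: fwd; pos5(id67) recv 73: fwd; pos1(id80) recv 67: drop
After round 2: 3 messages still in flight

Answer: 3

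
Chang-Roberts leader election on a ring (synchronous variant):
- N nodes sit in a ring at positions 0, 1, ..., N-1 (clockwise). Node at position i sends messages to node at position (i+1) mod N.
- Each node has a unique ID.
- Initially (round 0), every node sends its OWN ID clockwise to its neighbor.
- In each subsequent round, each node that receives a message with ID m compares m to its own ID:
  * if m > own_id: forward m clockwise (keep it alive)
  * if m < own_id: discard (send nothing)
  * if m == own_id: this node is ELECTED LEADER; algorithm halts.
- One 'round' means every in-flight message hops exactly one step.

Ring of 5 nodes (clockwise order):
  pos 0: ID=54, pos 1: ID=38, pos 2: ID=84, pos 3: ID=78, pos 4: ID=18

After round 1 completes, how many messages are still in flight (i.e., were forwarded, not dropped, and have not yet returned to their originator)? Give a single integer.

Round 1: pos1(id38) recv 54: fwd; pos2(id84) recv 38: drop; pos3(id78) recv 84: fwd; pos4(id18) recv 78: fwd; pos0(id54) recv 18: drop
After round 1: 3 messages still in flight

Answer: 3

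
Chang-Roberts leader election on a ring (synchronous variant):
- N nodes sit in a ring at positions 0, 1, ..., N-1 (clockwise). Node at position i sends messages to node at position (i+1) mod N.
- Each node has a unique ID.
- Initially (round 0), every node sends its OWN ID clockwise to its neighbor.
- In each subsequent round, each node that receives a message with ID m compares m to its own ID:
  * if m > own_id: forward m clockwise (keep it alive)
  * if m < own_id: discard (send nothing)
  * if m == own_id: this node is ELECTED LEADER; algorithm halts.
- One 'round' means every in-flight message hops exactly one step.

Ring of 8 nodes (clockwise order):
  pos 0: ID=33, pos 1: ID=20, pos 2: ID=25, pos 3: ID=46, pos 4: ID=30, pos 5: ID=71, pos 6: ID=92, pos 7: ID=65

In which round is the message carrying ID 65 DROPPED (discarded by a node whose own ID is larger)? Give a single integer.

Answer: 6

Derivation:
Round 1: pos1(id20) recv 33: fwd; pos2(id25) recv 20: drop; pos3(id46) recv 25: drop; pos4(id30) recv 46: fwd; pos5(id71) recv 30: drop; pos6(id92) recv 71: drop; pos7(id65) recv 92: fwd; pos0(id33) recv 65: fwd
Round 2: pos2(id25) recv 33: fwd; pos5(id71) recv 46: drop; pos0(id33) recv 92: fwd; pos1(id20) recv 65: fwd
Round 3: pos3(id46) recv 33: drop; pos1(id20) recv 92: fwd; pos2(id25) recv 65: fwd
Round 4: pos2(id25) recv 92: fwd; pos3(id46) recv 65: fwd
Round 5: pos3(id46) recv 92: fwd; pos4(id30) recv 65: fwd
Round 6: pos4(id30) recv 92: fwd; pos5(id71) recv 65: drop
Round 7: pos5(id71) recv 92: fwd
Round 8: pos6(id92) recv 92: ELECTED
Message ID 65 originates at pos 7; dropped at pos 5 in round 6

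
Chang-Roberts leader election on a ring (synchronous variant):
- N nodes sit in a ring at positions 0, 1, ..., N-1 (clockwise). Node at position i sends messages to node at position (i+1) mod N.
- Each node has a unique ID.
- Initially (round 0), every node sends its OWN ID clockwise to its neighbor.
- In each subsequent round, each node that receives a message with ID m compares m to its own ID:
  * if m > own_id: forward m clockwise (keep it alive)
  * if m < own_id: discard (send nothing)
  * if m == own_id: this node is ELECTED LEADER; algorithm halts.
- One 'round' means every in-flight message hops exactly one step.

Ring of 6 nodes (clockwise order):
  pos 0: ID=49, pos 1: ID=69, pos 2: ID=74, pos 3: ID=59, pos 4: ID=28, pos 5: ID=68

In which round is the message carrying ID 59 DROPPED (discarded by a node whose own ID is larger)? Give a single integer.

Answer: 2

Derivation:
Round 1: pos1(id69) recv 49: drop; pos2(id74) recv 69: drop; pos3(id59) recv 74: fwd; pos4(id28) recv 59: fwd; pos5(id68) recv 28: drop; pos0(id49) recv 68: fwd
Round 2: pos4(id28) recv 74: fwd; pos5(id68) recv 59: drop; pos1(id69) recv 68: drop
Round 3: pos5(id68) recv 74: fwd
Round 4: pos0(id49) recv 74: fwd
Round 5: pos1(id69) recv 74: fwd
Round 6: pos2(id74) recv 74: ELECTED
Message ID 59 originates at pos 3; dropped at pos 5 in round 2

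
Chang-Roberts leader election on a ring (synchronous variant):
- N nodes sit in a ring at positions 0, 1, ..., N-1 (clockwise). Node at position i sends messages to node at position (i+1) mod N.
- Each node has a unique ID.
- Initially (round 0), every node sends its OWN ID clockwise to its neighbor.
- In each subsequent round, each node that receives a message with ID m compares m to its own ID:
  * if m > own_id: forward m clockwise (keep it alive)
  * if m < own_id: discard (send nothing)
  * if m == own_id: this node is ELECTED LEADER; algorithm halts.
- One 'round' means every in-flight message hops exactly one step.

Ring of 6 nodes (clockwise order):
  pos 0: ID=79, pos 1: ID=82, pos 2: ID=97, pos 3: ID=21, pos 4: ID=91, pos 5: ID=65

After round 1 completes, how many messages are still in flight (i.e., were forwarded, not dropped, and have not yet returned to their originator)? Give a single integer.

Round 1: pos1(id82) recv 79: drop; pos2(id97) recv 82: drop; pos3(id21) recv 97: fwd; pos4(id91) recv 21: drop; pos5(id65) recv 91: fwd; pos0(id79) recv 65: drop
After round 1: 2 messages still in flight

Answer: 2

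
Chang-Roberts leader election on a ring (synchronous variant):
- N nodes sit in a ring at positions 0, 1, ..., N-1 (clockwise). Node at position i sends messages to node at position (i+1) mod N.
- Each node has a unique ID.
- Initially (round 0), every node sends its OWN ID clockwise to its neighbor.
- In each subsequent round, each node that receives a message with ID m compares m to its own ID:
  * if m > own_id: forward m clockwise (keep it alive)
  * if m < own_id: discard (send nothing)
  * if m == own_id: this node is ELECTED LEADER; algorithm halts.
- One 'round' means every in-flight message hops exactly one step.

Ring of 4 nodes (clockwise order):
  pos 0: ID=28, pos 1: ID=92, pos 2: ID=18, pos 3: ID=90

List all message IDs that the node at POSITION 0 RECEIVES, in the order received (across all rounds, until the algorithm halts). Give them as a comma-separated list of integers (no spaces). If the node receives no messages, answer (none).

Round 1: pos1(id92) recv 28: drop; pos2(id18) recv 92: fwd; pos3(id90) recv 18: drop; pos0(id28) recv 90: fwd
Round 2: pos3(id90) recv 92: fwd; pos1(id92) recv 90: drop
Round 3: pos0(id28) recv 92: fwd
Round 4: pos1(id92) recv 92: ELECTED

Answer: 90,92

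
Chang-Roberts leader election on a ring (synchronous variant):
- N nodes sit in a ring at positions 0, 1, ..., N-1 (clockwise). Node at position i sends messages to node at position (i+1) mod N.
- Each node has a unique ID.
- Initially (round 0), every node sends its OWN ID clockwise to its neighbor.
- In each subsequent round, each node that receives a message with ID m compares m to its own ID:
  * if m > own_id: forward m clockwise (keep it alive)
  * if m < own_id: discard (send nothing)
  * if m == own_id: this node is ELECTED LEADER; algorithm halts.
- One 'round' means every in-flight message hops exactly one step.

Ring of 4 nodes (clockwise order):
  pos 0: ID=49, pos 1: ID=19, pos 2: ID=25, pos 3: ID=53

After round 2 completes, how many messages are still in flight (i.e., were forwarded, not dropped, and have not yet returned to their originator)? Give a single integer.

Round 1: pos1(id19) recv 49: fwd; pos2(id25) recv 19: drop; pos3(id53) recv 25: drop; pos0(id49) recv 53: fwd
Round 2: pos2(id25) recv 49: fwd; pos1(id19) recv 53: fwd
After round 2: 2 messages still in flight

Answer: 2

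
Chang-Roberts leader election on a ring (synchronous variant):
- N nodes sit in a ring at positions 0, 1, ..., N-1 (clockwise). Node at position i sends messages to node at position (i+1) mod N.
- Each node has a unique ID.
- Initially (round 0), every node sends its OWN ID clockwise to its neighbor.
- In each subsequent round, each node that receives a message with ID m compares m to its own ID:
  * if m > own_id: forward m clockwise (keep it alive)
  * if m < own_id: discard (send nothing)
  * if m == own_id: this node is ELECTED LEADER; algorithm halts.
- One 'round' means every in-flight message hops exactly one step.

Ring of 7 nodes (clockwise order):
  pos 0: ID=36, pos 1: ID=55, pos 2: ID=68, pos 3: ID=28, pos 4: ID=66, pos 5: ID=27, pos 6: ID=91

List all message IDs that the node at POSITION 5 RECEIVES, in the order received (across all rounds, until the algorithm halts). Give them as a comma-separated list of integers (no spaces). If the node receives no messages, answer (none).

Round 1: pos1(id55) recv 36: drop; pos2(id68) recv 55: drop; pos3(id28) recv 68: fwd; pos4(id66) recv 28: drop; pos5(id27) recv 66: fwd; pos6(id91) recv 27: drop; pos0(id36) recv 91: fwd
Round 2: pos4(id66) recv 68: fwd; pos6(id91) recv 66: drop; pos1(id55) recv 91: fwd
Round 3: pos5(id27) recv 68: fwd; pos2(id68) recv 91: fwd
Round 4: pos6(id91) recv 68: drop; pos3(id28) recv 91: fwd
Round 5: pos4(id66) recv 91: fwd
Round 6: pos5(id27) recv 91: fwd
Round 7: pos6(id91) recv 91: ELECTED

Answer: 66,68,91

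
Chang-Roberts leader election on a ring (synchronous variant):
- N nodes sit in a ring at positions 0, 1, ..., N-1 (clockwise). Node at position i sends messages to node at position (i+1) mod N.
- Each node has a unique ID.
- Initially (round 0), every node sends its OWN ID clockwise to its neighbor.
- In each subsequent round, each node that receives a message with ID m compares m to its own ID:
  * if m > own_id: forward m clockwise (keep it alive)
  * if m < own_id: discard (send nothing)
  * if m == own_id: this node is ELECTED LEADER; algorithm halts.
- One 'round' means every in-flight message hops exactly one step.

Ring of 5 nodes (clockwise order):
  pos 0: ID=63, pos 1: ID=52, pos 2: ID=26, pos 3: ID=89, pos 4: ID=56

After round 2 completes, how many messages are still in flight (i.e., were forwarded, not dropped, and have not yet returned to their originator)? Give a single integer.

Round 1: pos1(id52) recv 63: fwd; pos2(id26) recv 52: fwd; pos3(id89) recv 26: drop; pos4(id56) recv 89: fwd; pos0(id63) recv 56: drop
Round 2: pos2(id26) recv 63: fwd; pos3(id89) recv 52: drop; pos0(id63) recv 89: fwd
After round 2: 2 messages still in flight

Answer: 2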